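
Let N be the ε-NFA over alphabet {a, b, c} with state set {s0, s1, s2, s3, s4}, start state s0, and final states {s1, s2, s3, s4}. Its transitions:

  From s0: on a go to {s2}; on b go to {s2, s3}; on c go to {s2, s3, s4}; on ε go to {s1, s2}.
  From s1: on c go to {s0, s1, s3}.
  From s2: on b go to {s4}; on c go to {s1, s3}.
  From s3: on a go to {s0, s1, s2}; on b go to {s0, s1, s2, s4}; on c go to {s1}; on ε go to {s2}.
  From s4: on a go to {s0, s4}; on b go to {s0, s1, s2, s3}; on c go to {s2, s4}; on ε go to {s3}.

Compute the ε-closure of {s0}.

Begin with {s0}.
s0 →ε {s1, s2}; add s1, s2.
ε-closure = {s0, s1, s2}.

{s0, s1, s2}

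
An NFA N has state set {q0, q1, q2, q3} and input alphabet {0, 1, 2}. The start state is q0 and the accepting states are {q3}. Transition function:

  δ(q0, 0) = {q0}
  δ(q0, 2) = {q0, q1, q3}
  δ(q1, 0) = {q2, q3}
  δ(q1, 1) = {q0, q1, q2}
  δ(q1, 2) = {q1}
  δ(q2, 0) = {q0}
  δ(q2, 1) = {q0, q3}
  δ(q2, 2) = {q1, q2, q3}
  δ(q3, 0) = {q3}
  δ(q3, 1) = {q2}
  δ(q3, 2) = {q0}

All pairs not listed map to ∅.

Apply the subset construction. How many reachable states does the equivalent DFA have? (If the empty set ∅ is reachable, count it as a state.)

Start state of the DFA: {q0}.
{q0} --0--> {q0}  [seen]
{q0} --1--> ∅  [new]
{q0} --2--> {q0, q1, q3}  [new]
∅ --0--> ∅  [seen]
∅ --1--> ∅  [seen]
∅ --2--> ∅  [seen]
{q0, q1, q3} --0--> {q0, q2, q3}  [new]
{q0, q1, q3} --1--> {q0, q1, q2}  [new]
{q0, q1, q3} --2--> {q0, q1, q3}  [seen]
{q0, q2, q3} --0--> {q0, q3}  [new]
{q0, q2, q3} --1--> {q0, q2, q3}  [seen]
{q0, q2, q3} --2--> {q0, q1, q2, q3}  [new]
{q0, q1, q2} --0--> {q0, q2, q3}  [seen]
{q0, q1, q2} --1--> {q0, q1, q2, q3}  [seen]
{q0, q1, q2} --2--> {q0, q1, q2, q3}  [seen]
{q0, q3} --0--> {q0, q3}  [seen]
{q0, q3} --1--> {q2}  [new]
{q0, q3} --2--> {q0, q1, q3}  [seen]
{q0, q1, q2, q3} --0--> {q0, q2, q3}  [seen]
{q0, q1, q2, q3} --1--> {q0, q1, q2, q3}  [seen]
{q0, q1, q2, q3} --2--> {q0, q1, q2, q3}  [seen]
{q2} --0--> {q0}  [seen]
{q2} --1--> {q0, q3}  [seen]
{q2} --2--> {q1, q2, q3}  [new]
{q1, q2, q3} --0--> {q0, q2, q3}  [seen]
{q1, q2, q3} --1--> {q0, q1, q2, q3}  [seen]
{q1, q2, q3} --2--> {q0, q1, q2, q3}  [seen]
Reachable DFA states: {q0}, ∅, {q0, q1, q3}, {q0, q2, q3}, {q0, q1, q2}, {q0, q3}, {q0, q1, q2, q3}, {q2}, {q1, q2, q3}.

9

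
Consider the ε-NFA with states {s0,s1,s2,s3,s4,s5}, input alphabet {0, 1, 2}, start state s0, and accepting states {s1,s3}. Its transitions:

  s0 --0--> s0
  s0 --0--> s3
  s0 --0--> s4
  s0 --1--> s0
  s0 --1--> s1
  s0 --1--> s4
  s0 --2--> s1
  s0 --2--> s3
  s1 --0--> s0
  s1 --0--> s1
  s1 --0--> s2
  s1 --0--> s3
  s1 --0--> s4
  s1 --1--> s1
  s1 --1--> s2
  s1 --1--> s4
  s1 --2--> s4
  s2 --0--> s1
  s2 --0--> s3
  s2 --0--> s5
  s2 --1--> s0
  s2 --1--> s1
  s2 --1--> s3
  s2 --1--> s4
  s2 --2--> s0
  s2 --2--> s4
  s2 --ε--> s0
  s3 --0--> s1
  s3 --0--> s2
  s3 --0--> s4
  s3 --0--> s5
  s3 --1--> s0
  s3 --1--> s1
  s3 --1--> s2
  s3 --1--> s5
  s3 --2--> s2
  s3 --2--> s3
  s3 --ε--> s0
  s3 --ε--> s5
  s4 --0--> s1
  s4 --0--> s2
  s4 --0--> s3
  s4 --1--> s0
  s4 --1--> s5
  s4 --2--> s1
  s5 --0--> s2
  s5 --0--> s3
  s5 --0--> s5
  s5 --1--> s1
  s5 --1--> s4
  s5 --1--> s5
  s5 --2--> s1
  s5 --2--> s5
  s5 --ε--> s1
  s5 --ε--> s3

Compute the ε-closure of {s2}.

Begin with {s2}.
s2 →ε {s0}; add s0.
ε-closure = {s0,s2}.

{s0,s2}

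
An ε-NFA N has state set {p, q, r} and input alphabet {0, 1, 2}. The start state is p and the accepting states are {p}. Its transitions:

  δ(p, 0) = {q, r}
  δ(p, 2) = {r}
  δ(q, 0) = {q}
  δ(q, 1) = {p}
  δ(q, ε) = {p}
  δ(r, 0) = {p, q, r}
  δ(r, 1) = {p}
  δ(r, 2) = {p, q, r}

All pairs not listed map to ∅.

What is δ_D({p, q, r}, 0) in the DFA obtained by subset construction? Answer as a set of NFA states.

δ(p,0) = {q, r}; δ(q,0) = {q}; δ(r,0) = {p, q, r}.
Union: {p, q, r}.

{p, q, r}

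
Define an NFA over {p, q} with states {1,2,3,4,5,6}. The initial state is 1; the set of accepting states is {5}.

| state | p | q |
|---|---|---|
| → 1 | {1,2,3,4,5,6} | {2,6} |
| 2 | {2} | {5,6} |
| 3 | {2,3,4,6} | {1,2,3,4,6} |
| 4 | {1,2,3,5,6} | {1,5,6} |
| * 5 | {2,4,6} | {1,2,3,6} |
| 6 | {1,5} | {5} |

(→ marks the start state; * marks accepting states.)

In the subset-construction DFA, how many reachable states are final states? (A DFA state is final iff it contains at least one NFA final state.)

Start state of the DFA: {1}.
{1} --p--> {1,2,3,4,5,6}  [new]
{1} --q--> {2,6}  [new]
{1,2,3,4,5,6} --p--> {1,2,3,4,5,6}  [seen]
{1,2,3,4,5,6} --q--> {1,2,3,4,5,6}  [seen]
{2,6} --p--> {1,2,5}  [new]
{2,6} --q--> {5,6}  [new]
{1,2,5} --p--> {1,2,3,4,5,6}  [seen]
{1,2,5} --q--> {1,2,3,5,6}  [new]
{5,6} --p--> {1,2,4,5,6}  [new]
{5,6} --q--> {1,2,3,5,6}  [seen]
{1,2,3,5,6} --p--> {1,2,3,4,5,6}  [seen]
{1,2,3,5,6} --q--> {1,2,3,4,5,6}  [seen]
{1,2,4,5,6} --p--> {1,2,3,4,5,6}  [seen]
{1,2,4,5,6} --q--> {1,2,3,5,6}  [seen]
Reachable DFA states: {1}, {1,2,3,4,5,6}, {2,6}, {1,2,5}, {5,6}, {1,2,3,5,6}, {1,2,4,5,6}.
Accepting DFA states (contain an NFA accepting state): {1,2,3,4,5,6}, {1,2,5}, {5,6}, {1,2,3,5,6}, {1,2,4,5,6}.

5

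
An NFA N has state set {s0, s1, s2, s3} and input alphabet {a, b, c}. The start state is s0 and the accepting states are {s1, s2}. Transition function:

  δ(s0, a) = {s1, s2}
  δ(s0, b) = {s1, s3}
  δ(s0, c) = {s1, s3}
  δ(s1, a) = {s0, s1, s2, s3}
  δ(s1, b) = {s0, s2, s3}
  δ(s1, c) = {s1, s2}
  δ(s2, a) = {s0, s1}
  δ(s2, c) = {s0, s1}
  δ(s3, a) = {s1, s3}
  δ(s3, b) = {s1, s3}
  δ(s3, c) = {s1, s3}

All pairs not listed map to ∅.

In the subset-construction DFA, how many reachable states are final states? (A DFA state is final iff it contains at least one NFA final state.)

7

Start state of the DFA: {s0}.
{s0} --a--> {s1, s2}  [new]
{s0} --b--> {s1, s3}  [new]
{s0} --c--> {s1, s3}  [seen]
{s1, s2} --a--> {s0, s1, s2, s3}  [new]
{s1, s2} --b--> {s0, s2, s3}  [new]
{s1, s2} --c--> {s0, s1, s2}  [new]
{s1, s3} --a--> {s0, s1, s2, s3}  [seen]
{s1, s3} --b--> {s0, s1, s2, s3}  [seen]
{s1, s3} --c--> {s1, s2, s3}  [new]
{s0, s1, s2, s3} --a--> {s0, s1, s2, s3}  [seen]
{s0, s1, s2, s3} --b--> {s0, s1, s2, s3}  [seen]
{s0, s1, s2, s3} --c--> {s0, s1, s2, s3}  [seen]
{s0, s2, s3} --a--> {s0, s1, s2, s3}  [seen]
{s0, s2, s3} --b--> {s1, s3}  [seen]
{s0, s2, s3} --c--> {s0, s1, s3}  [new]
{s0, s1, s2} --a--> {s0, s1, s2, s3}  [seen]
{s0, s1, s2} --b--> {s0, s1, s2, s3}  [seen]
{s0, s1, s2} --c--> {s0, s1, s2, s3}  [seen]
{s1, s2, s3} --a--> {s0, s1, s2, s3}  [seen]
{s1, s2, s3} --b--> {s0, s1, s2, s3}  [seen]
{s1, s2, s3} --c--> {s0, s1, s2, s3}  [seen]
{s0, s1, s3} --a--> {s0, s1, s2, s3}  [seen]
{s0, s1, s3} --b--> {s0, s1, s2, s3}  [seen]
{s0, s1, s3} --c--> {s1, s2, s3}  [seen]
Reachable DFA states: {s0}, {s1, s2}, {s1, s3}, {s0, s1, s2, s3}, {s0, s2, s3}, {s0, s1, s2}, {s1, s2, s3}, {s0, s1, s3}.
Accepting DFA states (contain an NFA accepting state): {s1, s2}, {s1, s3}, {s0, s1, s2, s3}, {s0, s2, s3}, {s0, s1, s2}, {s1, s2, s3}, {s0, s1, s3}.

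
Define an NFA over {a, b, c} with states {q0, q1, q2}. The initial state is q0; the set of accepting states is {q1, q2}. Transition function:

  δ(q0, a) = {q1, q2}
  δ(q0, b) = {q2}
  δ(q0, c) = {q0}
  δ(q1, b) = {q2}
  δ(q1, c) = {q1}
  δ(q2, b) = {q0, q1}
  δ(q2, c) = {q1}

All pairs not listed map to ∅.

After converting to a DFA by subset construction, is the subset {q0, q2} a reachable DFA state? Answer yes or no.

Start state of the DFA: {q0}.
{q0} --a--> {q1, q2}  [new]
{q0} --b--> {q2}  [new]
{q0} --c--> {q0}  [seen]
{q1, q2} --a--> ∅  [new]
{q1, q2} --b--> {q0, q1, q2}  [new]
{q1, q2} --c--> {q1}  [new]
{q2} --a--> ∅  [seen]
{q2} --b--> {q0, q1}  [new]
{q2} --c--> {q1}  [seen]
∅ --a--> ∅  [seen]
∅ --b--> ∅  [seen]
∅ --c--> ∅  [seen]
{q0, q1, q2} --a--> {q1, q2}  [seen]
{q0, q1, q2} --b--> {q0, q1, q2}  [seen]
{q0, q1, q2} --c--> {q0, q1}  [seen]
{q1} --a--> ∅  [seen]
{q1} --b--> {q2}  [seen]
{q1} --c--> {q1}  [seen]
{q0, q1} --a--> {q1, q2}  [seen]
{q0, q1} --b--> {q2}  [seen]
{q0, q1} --c--> {q0, q1}  [seen]
Reachable DFA states: {q0}, {q1, q2}, {q2}, ∅, {q0, q1, q2}, {q1}, {q0, q1}.
{q0, q2} is not among them.

no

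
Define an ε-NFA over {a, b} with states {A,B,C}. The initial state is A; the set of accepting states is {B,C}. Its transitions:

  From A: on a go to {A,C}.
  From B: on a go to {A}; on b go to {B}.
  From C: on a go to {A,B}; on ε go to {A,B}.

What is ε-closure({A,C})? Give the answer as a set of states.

{A,B,C}

Begin with {A,C}.
C →ε {A,B}; add B.
ε-closure = {A,B,C}.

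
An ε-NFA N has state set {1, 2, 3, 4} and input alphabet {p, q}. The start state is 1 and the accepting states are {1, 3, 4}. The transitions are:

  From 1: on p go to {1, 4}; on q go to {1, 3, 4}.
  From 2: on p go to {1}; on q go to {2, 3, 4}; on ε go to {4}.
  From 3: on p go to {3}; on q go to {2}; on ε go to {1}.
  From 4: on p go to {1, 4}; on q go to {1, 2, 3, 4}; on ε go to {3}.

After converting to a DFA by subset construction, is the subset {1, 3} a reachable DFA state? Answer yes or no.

no

Start state of the DFA: {1} (ε-closure of the NFA start).
{1} --p--> {1, 3, 4}  [new]
{1} --q--> {1, 3, 4}  [seen]
{1, 3, 4} --p--> {1, 3, 4}  [seen]
{1, 3, 4} --q--> {1, 2, 3, 4}  [new]
{1, 2, 3, 4} --p--> {1, 3, 4}  [seen]
{1, 2, 3, 4} --q--> {1, 2, 3, 4}  [seen]
Reachable DFA states: {1}, {1, 3, 4}, {1, 2, 3, 4}.
{1, 3} is not among them.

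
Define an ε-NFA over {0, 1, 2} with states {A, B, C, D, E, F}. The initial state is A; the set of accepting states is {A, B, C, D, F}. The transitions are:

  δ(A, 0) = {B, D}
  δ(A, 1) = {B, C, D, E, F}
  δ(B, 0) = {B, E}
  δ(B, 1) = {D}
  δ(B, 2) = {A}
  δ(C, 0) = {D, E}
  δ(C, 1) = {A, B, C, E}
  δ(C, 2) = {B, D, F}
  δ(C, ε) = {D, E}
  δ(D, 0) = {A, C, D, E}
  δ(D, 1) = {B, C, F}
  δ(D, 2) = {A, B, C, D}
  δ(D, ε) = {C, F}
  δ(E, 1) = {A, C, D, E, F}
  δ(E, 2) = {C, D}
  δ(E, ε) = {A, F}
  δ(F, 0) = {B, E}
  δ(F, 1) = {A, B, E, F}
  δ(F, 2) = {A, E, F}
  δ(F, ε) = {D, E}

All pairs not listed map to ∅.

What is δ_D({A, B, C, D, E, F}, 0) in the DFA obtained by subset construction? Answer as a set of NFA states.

{A, B, C, D, E, F}

δ(A,0) = {B, D}; δ(B,0) = {B, E}; δ(C,0) = {D, E}; δ(D,0) = {A, C, D, E}; δ(E,0) = ∅; δ(F,0) = {B, E}.
Union: {A, B, C, D, E}.
ε-closure gives {A, B, C, D, E, F}.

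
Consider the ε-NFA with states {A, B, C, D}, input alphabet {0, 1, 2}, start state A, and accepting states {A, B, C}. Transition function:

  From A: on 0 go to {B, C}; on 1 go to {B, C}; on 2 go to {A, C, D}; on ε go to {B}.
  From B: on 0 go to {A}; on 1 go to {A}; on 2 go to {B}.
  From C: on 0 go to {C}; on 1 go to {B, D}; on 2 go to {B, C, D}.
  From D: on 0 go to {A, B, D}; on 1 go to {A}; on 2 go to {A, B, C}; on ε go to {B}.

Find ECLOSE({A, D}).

{A, B, D}

Begin with {A, D}.
A →ε {B}; add B.
ε-closure = {A, B, D}.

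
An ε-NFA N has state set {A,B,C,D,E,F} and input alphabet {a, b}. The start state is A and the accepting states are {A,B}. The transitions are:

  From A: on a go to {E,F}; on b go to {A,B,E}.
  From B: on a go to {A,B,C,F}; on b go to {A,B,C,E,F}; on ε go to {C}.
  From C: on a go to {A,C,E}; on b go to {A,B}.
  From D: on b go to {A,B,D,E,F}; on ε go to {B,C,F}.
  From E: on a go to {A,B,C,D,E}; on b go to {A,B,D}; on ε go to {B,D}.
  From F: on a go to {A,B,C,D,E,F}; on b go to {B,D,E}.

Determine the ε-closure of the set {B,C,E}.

Begin with {B,C,E}.
E →ε {B,D}; add D.
D →ε {B,C,F}; add F.
ε-closure = {B,C,D,E,F}.

{B,C,D,E,F}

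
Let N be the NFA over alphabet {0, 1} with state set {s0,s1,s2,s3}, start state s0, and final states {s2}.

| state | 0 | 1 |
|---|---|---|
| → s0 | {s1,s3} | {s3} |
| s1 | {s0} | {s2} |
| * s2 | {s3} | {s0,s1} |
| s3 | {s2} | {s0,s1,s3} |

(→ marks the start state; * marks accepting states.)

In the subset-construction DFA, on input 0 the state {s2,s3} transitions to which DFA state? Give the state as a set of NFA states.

δ(s2,0) = {s3}; δ(s3,0) = {s2}.
Union: {s2,s3}.

{s2,s3}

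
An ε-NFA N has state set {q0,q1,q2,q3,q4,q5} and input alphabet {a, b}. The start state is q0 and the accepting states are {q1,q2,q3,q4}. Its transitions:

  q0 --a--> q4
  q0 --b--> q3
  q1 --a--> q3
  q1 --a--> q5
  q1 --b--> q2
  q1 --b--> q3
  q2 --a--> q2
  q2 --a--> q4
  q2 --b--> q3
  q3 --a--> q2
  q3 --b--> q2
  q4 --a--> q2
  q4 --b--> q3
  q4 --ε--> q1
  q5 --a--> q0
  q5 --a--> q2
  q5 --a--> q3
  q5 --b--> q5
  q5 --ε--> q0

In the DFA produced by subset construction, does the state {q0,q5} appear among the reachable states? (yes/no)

no

Start state of the DFA: {q0} (ε-closure of the NFA start).
{q0} --a--> {q1,q4}  [new]
{q0} --b--> {q3}  [new]
{q1,q4} --a--> {q0,q2,q3,q5}  [new]
{q1,q4} --b--> {q2,q3}  [new]
{q3} --a--> {q2}  [new]
{q3} --b--> {q2}  [seen]
{q0,q2,q3,q5} --a--> {q0,q1,q2,q3,q4}  [new]
{q0,q2,q3,q5} --b--> {q0,q2,q3,q5}  [seen]
{q2,q3} --a--> {q1,q2,q4}  [new]
{q2,q3} --b--> {q2,q3}  [seen]
{q2} --a--> {q1,q2,q4}  [seen]
{q2} --b--> {q3}  [seen]
{q0,q1,q2,q3,q4} --a--> {q0,q1,q2,q3,q4,q5}  [new]
{q0,q1,q2,q3,q4} --b--> {q2,q3}  [seen]
{q1,q2,q4} --a--> {q0,q1,q2,q3,q4,q5}  [seen]
{q1,q2,q4} --b--> {q2,q3}  [seen]
{q0,q1,q2,q3,q4,q5} --a--> {q0,q1,q2,q3,q4,q5}  [seen]
{q0,q1,q2,q3,q4,q5} --b--> {q0,q2,q3,q5}  [seen]
Reachable DFA states: {q0}, {q1,q4}, {q3}, {q0,q2,q3,q5}, {q2,q3}, {q2}, {q0,q1,q2,q3,q4}, {q1,q2,q4}, {q0,q1,q2,q3,q4,q5}.
{q0,q5} is not among them.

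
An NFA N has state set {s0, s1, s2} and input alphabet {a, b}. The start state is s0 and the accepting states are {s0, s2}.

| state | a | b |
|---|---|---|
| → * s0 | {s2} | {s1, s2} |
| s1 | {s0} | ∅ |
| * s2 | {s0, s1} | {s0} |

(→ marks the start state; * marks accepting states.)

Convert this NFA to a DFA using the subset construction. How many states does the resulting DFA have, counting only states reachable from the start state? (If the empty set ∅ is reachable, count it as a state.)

6

Start state of the DFA: {s0}.
{s0} --a--> {s2}  [new]
{s0} --b--> {s1, s2}  [new]
{s2} --a--> {s0, s1}  [new]
{s2} --b--> {s0}  [seen]
{s1, s2} --a--> {s0, s1}  [seen]
{s1, s2} --b--> {s0}  [seen]
{s0, s1} --a--> {s0, s2}  [new]
{s0, s1} --b--> {s1, s2}  [seen]
{s0, s2} --a--> {s0, s1, s2}  [new]
{s0, s2} --b--> {s0, s1, s2}  [seen]
{s0, s1, s2} --a--> {s0, s1, s2}  [seen]
{s0, s1, s2} --b--> {s0, s1, s2}  [seen]
Reachable DFA states: {s0}, {s2}, {s1, s2}, {s0, s1}, {s0, s2}, {s0, s1, s2}.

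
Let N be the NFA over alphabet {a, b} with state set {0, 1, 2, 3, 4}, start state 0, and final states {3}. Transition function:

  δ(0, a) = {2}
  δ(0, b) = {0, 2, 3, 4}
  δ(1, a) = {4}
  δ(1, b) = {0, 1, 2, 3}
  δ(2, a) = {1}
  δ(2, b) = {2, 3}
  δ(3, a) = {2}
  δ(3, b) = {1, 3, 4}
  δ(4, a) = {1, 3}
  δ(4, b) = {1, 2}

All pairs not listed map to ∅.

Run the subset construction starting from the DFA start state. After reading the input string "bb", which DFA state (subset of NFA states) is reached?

Start: {0}.
δ(0,b) = {0, 2, 3, 4}.
Union: {0, 2, 3, 4}.
After b: {0, 2, 3, 4}.
δ(0,b) = {0, 2, 3, 4}; δ(2,b) = {2, 3}; δ(3,b) = {1, 3, 4}; δ(4,b) = {1, 2}.
Union: {0, 1, 2, 3, 4}.
After b: {0, 1, 2, 3, 4}.

{0, 1, 2, 3, 4}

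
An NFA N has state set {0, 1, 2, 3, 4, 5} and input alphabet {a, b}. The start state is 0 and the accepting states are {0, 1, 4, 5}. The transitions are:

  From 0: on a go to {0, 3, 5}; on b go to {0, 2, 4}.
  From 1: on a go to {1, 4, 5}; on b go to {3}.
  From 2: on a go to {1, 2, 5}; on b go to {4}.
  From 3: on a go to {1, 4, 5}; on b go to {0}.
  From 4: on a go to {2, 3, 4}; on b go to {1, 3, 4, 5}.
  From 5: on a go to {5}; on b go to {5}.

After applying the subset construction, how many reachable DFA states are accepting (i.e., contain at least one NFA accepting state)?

6

Start state of the DFA: {0}.
{0} --a--> {0, 3, 5}  [new]
{0} --b--> {0, 2, 4}  [new]
{0, 3, 5} --a--> {0, 1, 3, 4, 5}  [new]
{0, 3, 5} --b--> {0, 2, 4, 5}  [new]
{0, 2, 4} --a--> {0, 1, 2, 3, 4, 5}  [new]
{0, 2, 4} --b--> {0, 1, 2, 3, 4, 5}  [seen]
{0, 1, 3, 4, 5} --a--> {0, 1, 2, 3, 4, 5}  [seen]
{0, 1, 3, 4, 5} --b--> {0, 1, 2, 3, 4, 5}  [seen]
{0, 2, 4, 5} --a--> {0, 1, 2, 3, 4, 5}  [seen]
{0, 2, 4, 5} --b--> {0, 1, 2, 3, 4, 5}  [seen]
{0, 1, 2, 3, 4, 5} --a--> {0, 1, 2, 3, 4, 5}  [seen]
{0, 1, 2, 3, 4, 5} --b--> {0, 1, 2, 3, 4, 5}  [seen]
Reachable DFA states: {0}, {0, 3, 5}, {0, 2, 4}, {0, 1, 3, 4, 5}, {0, 2, 4, 5}, {0, 1, 2, 3, 4, 5}.
Accepting DFA states (contain an NFA accepting state): {0}, {0, 3, 5}, {0, 2, 4}, {0, 1, 3, 4, 5}, {0, 2, 4, 5}, {0, 1, 2, 3, 4, 5}.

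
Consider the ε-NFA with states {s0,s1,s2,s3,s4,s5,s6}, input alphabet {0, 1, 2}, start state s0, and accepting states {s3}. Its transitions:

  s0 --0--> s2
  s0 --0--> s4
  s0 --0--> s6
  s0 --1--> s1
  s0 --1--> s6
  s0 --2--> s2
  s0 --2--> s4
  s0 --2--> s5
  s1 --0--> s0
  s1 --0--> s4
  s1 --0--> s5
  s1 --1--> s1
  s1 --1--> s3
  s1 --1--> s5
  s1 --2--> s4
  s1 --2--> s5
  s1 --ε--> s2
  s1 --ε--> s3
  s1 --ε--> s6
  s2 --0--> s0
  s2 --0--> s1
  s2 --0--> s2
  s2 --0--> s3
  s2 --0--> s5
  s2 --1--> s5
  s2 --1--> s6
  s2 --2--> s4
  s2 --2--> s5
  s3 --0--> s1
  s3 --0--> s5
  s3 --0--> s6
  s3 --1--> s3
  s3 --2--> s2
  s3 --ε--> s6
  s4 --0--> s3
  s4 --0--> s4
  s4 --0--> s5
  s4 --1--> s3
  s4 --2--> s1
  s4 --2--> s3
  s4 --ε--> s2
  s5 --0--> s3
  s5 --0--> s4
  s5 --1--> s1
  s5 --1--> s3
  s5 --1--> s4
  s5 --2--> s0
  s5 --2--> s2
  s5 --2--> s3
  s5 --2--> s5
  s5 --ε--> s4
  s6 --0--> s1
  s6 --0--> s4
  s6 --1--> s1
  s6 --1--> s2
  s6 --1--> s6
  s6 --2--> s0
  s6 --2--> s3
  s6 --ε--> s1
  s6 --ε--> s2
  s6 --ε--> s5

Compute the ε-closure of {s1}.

{s1,s2,s3,s4,s5,s6}

Begin with {s1}.
s1 →ε {s2,s3,s6}; add s2, s3, s6.
s6 →ε {s1,s2,s5}; add s5.
s5 →ε {s4}; add s4.
ε-closure = {s1,s2,s3,s4,s5,s6}.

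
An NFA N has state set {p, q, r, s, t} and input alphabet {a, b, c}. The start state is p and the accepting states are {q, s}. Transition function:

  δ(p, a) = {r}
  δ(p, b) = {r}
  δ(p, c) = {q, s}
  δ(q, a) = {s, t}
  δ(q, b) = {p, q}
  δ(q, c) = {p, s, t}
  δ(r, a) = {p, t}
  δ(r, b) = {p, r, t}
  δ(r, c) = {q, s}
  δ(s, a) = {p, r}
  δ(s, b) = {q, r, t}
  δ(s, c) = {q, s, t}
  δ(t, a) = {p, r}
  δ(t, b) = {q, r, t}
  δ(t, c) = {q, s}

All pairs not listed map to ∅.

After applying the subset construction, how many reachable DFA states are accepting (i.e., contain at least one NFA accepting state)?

Start state of the DFA: {p}.
{p} --a--> {r}  [new]
{p} --b--> {r}  [seen]
{p} --c--> {q, s}  [new]
{r} --a--> {p, t}  [new]
{r} --b--> {p, r, t}  [new]
{r} --c--> {q, s}  [seen]
{q, s} --a--> {p, r, s, t}  [new]
{q, s} --b--> {p, q, r, t}  [new]
{q, s} --c--> {p, q, s, t}  [new]
{p, t} --a--> {p, r}  [new]
{p, t} --b--> {q, r, t}  [new]
{p, t} --c--> {q, s}  [seen]
{p, r, t} --a--> {p, r, t}  [seen]
{p, r, t} --b--> {p, q, r, t}  [seen]
{p, r, t} --c--> {q, s}  [seen]
{p, r, s, t} --a--> {p, r, t}  [seen]
{p, r, s, t} --b--> {p, q, r, t}  [seen]
{p, r, s, t} --c--> {q, s, t}  [new]
{p, q, r, t} --a--> {p, r, s, t}  [seen]
{p, q, r, t} --b--> {p, q, r, t}  [seen]
{p, q, r, t} --c--> {p, q, s, t}  [seen]
{p, q, s, t} --a--> {p, r, s, t}  [seen]
{p, q, s, t} --b--> {p, q, r, t}  [seen]
{p, q, s, t} --c--> {p, q, s, t}  [seen]
{p, r} --a--> {p, r, t}  [seen]
{p, r} --b--> {p, r, t}  [seen]
{p, r} --c--> {q, s}  [seen]
{q, r, t} --a--> {p, r, s, t}  [seen]
{q, r, t} --b--> {p, q, r, t}  [seen]
{q, r, t} --c--> {p, q, s, t}  [seen]
{q, s, t} --a--> {p, r, s, t}  [seen]
{q, s, t} --b--> {p, q, r, t}  [seen]
{q, s, t} --c--> {p, q, s, t}  [seen]
Reachable DFA states: {p}, {r}, {q, s}, {p, t}, {p, r, t}, {p, r, s, t}, {p, q, r, t}, {p, q, s, t}, {p, r}, {q, r, t}, {q, s, t}.
Accepting DFA states (contain an NFA accepting state): {q, s}, {p, r, s, t}, {p, q, r, t}, {p, q, s, t}, {q, r, t}, {q, s, t}.

6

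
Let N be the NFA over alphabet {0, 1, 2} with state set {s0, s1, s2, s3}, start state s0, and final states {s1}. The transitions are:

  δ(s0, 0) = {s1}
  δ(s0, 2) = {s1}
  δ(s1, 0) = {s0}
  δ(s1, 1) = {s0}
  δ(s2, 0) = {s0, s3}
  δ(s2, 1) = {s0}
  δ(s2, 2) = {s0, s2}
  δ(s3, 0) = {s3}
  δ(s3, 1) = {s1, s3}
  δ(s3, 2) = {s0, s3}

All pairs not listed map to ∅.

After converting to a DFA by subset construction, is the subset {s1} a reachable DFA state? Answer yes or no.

Start state of the DFA: {s0}.
{s0} --0--> {s1}  [new]
{s0} --1--> ∅  [new]
{s0} --2--> {s1}  [seen]
{s1} --0--> {s0}  [seen]
{s1} --1--> {s0}  [seen]
{s1} --2--> ∅  [seen]
∅ --0--> ∅  [seen]
∅ --1--> ∅  [seen]
∅ --2--> ∅  [seen]
Reachable DFA states: {s0}, {s1}, ∅.
{s1} is among them.

yes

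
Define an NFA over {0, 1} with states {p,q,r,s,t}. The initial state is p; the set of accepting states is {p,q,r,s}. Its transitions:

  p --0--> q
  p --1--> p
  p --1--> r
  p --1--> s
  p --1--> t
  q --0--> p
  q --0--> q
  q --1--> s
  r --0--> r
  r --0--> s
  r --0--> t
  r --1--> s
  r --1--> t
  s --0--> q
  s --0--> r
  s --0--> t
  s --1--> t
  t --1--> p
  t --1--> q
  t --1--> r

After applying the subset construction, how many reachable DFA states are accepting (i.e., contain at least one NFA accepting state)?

9

Start state of the DFA: {p}.
{p} --0--> {q}  [new]
{p} --1--> {p,r,s,t}  [new]
{q} --0--> {p,q}  [new]
{q} --1--> {s}  [new]
{p,r,s,t} --0--> {q,r,s,t}  [new]
{p,r,s,t} --1--> {p,q,r,s,t}  [new]
{p,q} --0--> {p,q}  [seen]
{p,q} --1--> {p,r,s,t}  [seen]
{s} --0--> {q,r,t}  [new]
{s} --1--> {t}  [new]
{q,r,s,t} --0--> {p,q,r,s,t}  [seen]
{q,r,s,t} --1--> {p,q,r,s,t}  [seen]
{p,q,r,s,t} --0--> {p,q,r,s,t}  [seen]
{p,q,r,s,t} --1--> {p,q,r,s,t}  [seen]
{q,r,t} --0--> {p,q,r,s,t}  [seen]
{q,r,t} --1--> {p,q,r,s,t}  [seen]
{t} --0--> ∅  [new]
{t} --1--> {p,q,r}  [new]
∅ --0--> ∅  [seen]
∅ --1--> ∅  [seen]
{p,q,r} --0--> {p,q,r,s,t}  [seen]
{p,q,r} --1--> {p,r,s,t}  [seen]
Reachable DFA states: {p}, {q}, {p,r,s,t}, {p,q}, {s}, {q,r,s,t}, {p,q,r,s,t}, {q,r,t}, {t}, ∅, {p,q,r}.
Accepting DFA states (contain an NFA accepting state): {p}, {q}, {p,r,s,t}, {p,q}, {s}, {q,r,s,t}, {p,q,r,s,t}, {q,r,t}, {p,q,r}.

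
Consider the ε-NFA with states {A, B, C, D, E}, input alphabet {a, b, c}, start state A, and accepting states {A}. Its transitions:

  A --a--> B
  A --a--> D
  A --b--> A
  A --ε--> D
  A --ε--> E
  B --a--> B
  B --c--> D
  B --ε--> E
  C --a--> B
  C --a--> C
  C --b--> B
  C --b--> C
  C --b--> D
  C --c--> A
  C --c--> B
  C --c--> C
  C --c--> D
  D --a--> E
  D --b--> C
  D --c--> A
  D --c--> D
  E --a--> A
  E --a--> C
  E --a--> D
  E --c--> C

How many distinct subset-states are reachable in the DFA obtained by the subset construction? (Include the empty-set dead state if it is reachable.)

Start state of the DFA: {A, D, E} (ε-closure of the NFA start).
{A, D, E} --a--> {A, B, C, D, E}  [new]
{A, D, E} --b--> {A, C, D, E}  [new]
{A, D, E} --c--> {A, C, D, E}  [seen]
{A, B, C, D, E} --a--> {A, B, C, D, E}  [seen]
{A, B, C, D, E} --b--> {A, B, C, D, E}  [seen]
{A, B, C, D, E} --c--> {A, B, C, D, E}  [seen]
{A, C, D, E} --a--> {A, B, C, D, E}  [seen]
{A, C, D, E} --b--> {A, B, C, D, E}  [seen]
{A, C, D, E} --c--> {A, B, C, D, E}  [seen]
Reachable DFA states: {A, D, E}, {A, B, C, D, E}, {A, C, D, E}.

3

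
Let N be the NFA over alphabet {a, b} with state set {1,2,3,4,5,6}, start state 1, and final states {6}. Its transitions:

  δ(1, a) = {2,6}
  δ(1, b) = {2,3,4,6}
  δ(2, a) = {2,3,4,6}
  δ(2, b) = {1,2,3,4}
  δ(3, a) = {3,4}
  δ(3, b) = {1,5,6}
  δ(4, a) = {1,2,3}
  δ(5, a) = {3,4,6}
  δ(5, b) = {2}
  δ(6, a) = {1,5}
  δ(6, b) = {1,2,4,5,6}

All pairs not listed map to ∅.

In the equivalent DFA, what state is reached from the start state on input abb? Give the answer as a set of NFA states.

{1,2,3,4,5,6}

Start: {1}.
δ(1,a) = {2,6}.
Union: {2,6}.
After a: {2,6}.
δ(2,b) = {1,2,3,4}; δ(6,b) = {1,2,4,5,6}.
Union: {1,2,3,4,5,6}.
After b: {1,2,3,4,5,6}.
δ(1,b) = {2,3,4,6}; δ(2,b) = {1,2,3,4}; δ(3,b) = {1,5,6}; δ(4,b) = ∅; δ(5,b) = {2}; δ(6,b) = {1,2,4,5,6}.
Union: {1,2,3,4,5,6}.
After b: {1,2,3,4,5,6}.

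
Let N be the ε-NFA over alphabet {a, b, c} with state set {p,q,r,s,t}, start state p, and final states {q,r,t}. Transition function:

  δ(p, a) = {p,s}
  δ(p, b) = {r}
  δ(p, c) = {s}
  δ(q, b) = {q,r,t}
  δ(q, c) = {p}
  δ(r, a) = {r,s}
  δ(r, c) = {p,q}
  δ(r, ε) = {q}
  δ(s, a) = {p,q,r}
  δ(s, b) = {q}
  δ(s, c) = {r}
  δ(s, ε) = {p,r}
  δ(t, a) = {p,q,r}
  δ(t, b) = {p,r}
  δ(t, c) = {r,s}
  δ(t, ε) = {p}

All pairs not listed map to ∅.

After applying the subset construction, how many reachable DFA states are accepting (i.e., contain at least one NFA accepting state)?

Start state of the DFA: {p} (ε-closure of the NFA start).
{p} --a--> {p,q,r,s}  [new]
{p} --b--> {q,r}  [new]
{p} --c--> {p,q,r,s}  [seen]
{p,q,r,s} --a--> {p,q,r,s}  [seen]
{p,q,r,s} --b--> {p,q,r,t}  [new]
{p,q,r,s} --c--> {p,q,r,s}  [seen]
{q,r} --a--> {p,q,r,s}  [seen]
{q,r} --b--> {p,q,r,t}  [seen]
{q,r} --c--> {p,q}  [new]
{p,q,r,t} --a--> {p,q,r,s}  [seen]
{p,q,r,t} --b--> {p,q,r,t}  [seen]
{p,q,r,t} --c--> {p,q,r,s}  [seen]
{p,q} --a--> {p,q,r,s}  [seen]
{p,q} --b--> {p,q,r,t}  [seen]
{p,q} --c--> {p,q,r,s}  [seen]
Reachable DFA states: {p}, {p,q,r,s}, {q,r}, {p,q,r,t}, {p,q}.
Accepting DFA states (contain an NFA accepting state): {p,q,r,s}, {q,r}, {p,q,r,t}, {p,q}.

4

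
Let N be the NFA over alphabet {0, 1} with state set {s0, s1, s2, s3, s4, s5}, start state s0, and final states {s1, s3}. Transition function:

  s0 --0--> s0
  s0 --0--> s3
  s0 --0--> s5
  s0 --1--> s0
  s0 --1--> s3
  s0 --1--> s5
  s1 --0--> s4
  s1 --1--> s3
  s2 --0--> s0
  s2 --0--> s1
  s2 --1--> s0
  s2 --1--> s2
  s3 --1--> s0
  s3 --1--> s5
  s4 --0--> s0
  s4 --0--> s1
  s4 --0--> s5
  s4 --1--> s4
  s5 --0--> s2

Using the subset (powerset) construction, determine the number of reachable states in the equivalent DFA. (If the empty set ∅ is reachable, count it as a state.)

Start state of the DFA: {s0}.
{s0} --0--> {s0, s3, s5}  [new]
{s0} --1--> {s0, s3, s5}  [seen]
{s0, s3, s5} --0--> {s0, s2, s3, s5}  [new]
{s0, s3, s5} --1--> {s0, s3, s5}  [seen]
{s0, s2, s3, s5} --0--> {s0, s1, s2, s3, s5}  [new]
{s0, s2, s3, s5} --1--> {s0, s2, s3, s5}  [seen]
{s0, s1, s2, s3, s5} --0--> {s0, s1, s2, s3, s4, s5}  [new]
{s0, s1, s2, s3, s5} --1--> {s0, s2, s3, s5}  [seen]
{s0, s1, s2, s3, s4, s5} --0--> {s0, s1, s2, s3, s4, s5}  [seen]
{s0, s1, s2, s3, s4, s5} --1--> {s0, s2, s3, s4, s5}  [new]
{s0, s2, s3, s4, s5} --0--> {s0, s1, s2, s3, s5}  [seen]
{s0, s2, s3, s4, s5} --1--> {s0, s2, s3, s4, s5}  [seen]
Reachable DFA states: {s0}, {s0, s3, s5}, {s0, s2, s3, s5}, {s0, s1, s2, s3, s5}, {s0, s1, s2, s3, s4, s5}, {s0, s2, s3, s4, s5}.

6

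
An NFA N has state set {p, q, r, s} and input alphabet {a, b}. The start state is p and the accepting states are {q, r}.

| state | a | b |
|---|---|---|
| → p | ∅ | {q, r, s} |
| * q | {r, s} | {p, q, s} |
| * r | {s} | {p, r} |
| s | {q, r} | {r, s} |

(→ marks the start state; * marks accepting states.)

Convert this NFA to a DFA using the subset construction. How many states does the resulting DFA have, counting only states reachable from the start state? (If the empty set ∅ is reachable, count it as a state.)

Start state of the DFA: {p}.
{p} --a--> ∅  [new]
{p} --b--> {q, r, s}  [new]
∅ --a--> ∅  [seen]
∅ --b--> ∅  [seen]
{q, r, s} --a--> {q, r, s}  [seen]
{q, r, s} --b--> {p, q, r, s}  [new]
{p, q, r, s} --a--> {q, r, s}  [seen]
{p, q, r, s} --b--> {p, q, r, s}  [seen]
Reachable DFA states: {p}, ∅, {q, r, s}, {p, q, r, s}.

4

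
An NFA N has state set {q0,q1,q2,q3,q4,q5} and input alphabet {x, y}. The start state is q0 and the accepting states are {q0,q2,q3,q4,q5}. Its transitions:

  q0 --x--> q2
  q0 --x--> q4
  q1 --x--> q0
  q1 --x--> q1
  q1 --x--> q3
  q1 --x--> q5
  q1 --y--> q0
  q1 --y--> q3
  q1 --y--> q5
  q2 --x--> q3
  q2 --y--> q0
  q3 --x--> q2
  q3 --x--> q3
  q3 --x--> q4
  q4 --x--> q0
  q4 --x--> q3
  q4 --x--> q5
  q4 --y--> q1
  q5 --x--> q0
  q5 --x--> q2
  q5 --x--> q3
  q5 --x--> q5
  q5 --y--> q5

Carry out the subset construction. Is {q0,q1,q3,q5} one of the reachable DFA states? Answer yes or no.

Start state of the DFA: {q0}.
{q0} --x--> {q2,q4}  [new]
{q0} --y--> ∅  [new]
{q2,q4} --x--> {q0,q3,q5}  [new]
{q2,q4} --y--> {q0,q1}  [new]
∅ --x--> ∅  [seen]
∅ --y--> ∅  [seen]
{q0,q3,q5} --x--> {q0,q2,q3,q4,q5}  [new]
{q0,q3,q5} --y--> {q5}  [new]
{q0,q1} --x--> {q0,q1,q2,q3,q4,q5}  [new]
{q0,q1} --y--> {q0,q3,q5}  [seen]
{q0,q2,q3,q4,q5} --x--> {q0,q2,q3,q4,q5}  [seen]
{q0,q2,q3,q4,q5} --y--> {q0,q1,q5}  [new]
{q5} --x--> {q0,q2,q3,q5}  [new]
{q5} --y--> {q5}  [seen]
{q0,q1,q2,q3,q4,q5} --x--> {q0,q1,q2,q3,q4,q5}  [seen]
{q0,q1,q2,q3,q4,q5} --y--> {q0,q1,q3,q5}  [new]
{q0,q1,q5} --x--> {q0,q1,q2,q3,q4,q5}  [seen]
{q0,q1,q5} --y--> {q0,q3,q5}  [seen]
{q0,q2,q3,q5} --x--> {q0,q2,q3,q4,q5}  [seen]
{q0,q2,q3,q5} --y--> {q0,q5}  [new]
{q0,q1,q3,q5} --x--> {q0,q1,q2,q3,q4,q5}  [seen]
{q0,q1,q3,q5} --y--> {q0,q3,q5}  [seen]
{q0,q5} --x--> {q0,q2,q3,q4,q5}  [seen]
{q0,q5} --y--> {q5}  [seen]
Reachable DFA states: {q0}, {q2,q4}, ∅, {q0,q3,q5}, {q0,q1}, {q0,q2,q3,q4,q5}, {q5}, {q0,q1,q2,q3,q4,q5}, {q0,q1,q5}, {q0,q2,q3,q5}, {q0,q1,q3,q5}, {q0,q5}.
{q0,q1,q3,q5} is among them.

yes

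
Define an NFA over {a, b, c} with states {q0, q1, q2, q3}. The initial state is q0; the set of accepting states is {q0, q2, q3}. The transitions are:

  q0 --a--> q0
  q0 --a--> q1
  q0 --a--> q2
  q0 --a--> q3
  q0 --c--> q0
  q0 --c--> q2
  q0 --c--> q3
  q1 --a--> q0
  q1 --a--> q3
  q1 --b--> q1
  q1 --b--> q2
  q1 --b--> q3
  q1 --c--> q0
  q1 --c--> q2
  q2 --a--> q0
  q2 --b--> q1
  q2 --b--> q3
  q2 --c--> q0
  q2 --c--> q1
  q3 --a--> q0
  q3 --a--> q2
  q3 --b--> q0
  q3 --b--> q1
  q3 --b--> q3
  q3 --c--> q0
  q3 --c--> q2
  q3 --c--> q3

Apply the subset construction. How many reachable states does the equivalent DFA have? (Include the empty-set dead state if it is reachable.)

Start state of the DFA: {q0}.
{q0} --a--> {q0, q1, q2, q3}  [new]
{q0} --b--> ∅  [new]
{q0} --c--> {q0, q2, q3}  [new]
{q0, q1, q2, q3} --a--> {q0, q1, q2, q3}  [seen]
{q0, q1, q2, q3} --b--> {q0, q1, q2, q3}  [seen]
{q0, q1, q2, q3} --c--> {q0, q1, q2, q3}  [seen]
∅ --a--> ∅  [seen]
∅ --b--> ∅  [seen]
∅ --c--> ∅  [seen]
{q0, q2, q3} --a--> {q0, q1, q2, q3}  [seen]
{q0, q2, q3} --b--> {q0, q1, q3}  [new]
{q0, q2, q3} --c--> {q0, q1, q2, q3}  [seen]
{q0, q1, q3} --a--> {q0, q1, q2, q3}  [seen]
{q0, q1, q3} --b--> {q0, q1, q2, q3}  [seen]
{q0, q1, q3} --c--> {q0, q2, q3}  [seen]
Reachable DFA states: {q0}, {q0, q1, q2, q3}, ∅, {q0, q2, q3}, {q0, q1, q3}.

5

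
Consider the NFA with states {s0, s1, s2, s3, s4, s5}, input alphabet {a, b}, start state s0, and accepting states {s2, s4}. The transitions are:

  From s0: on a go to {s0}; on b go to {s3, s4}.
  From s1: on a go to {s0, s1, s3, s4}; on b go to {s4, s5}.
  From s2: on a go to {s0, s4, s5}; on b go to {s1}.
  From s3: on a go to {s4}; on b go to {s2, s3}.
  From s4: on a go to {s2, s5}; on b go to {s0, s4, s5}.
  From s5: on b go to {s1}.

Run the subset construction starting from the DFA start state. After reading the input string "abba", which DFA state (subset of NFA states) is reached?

{s0, s2, s4, s5}

Start: {s0}.
δ(s0,a) = {s0}.
Union: {s0}.
After a: {s0}.
δ(s0,b) = {s3, s4}.
Union: {s3, s4}.
After b: {s3, s4}.
δ(s3,b) = {s2, s3}; δ(s4,b) = {s0, s4, s5}.
Union: {s0, s2, s3, s4, s5}.
After b: {s0, s2, s3, s4, s5}.
δ(s0,a) = {s0}; δ(s2,a) = {s0, s4, s5}; δ(s3,a) = {s4}; δ(s4,a) = {s2, s5}; δ(s5,a) = ∅.
Union: {s0, s2, s4, s5}.
After a: {s0, s2, s4, s5}.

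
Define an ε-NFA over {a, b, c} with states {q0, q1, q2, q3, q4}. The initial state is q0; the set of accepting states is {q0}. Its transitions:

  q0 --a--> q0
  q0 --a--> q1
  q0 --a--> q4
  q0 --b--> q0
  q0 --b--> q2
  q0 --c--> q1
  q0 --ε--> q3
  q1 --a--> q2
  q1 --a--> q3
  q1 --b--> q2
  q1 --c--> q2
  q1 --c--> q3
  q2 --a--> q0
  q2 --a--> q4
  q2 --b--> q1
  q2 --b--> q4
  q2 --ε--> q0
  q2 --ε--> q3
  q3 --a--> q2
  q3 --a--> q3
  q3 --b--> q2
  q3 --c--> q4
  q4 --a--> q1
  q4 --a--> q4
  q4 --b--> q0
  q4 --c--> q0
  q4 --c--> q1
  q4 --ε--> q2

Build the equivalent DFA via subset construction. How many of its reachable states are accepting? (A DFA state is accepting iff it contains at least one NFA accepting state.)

Start state of the DFA: {q0, q3} (ε-closure of the NFA start).
{q0, q3} --a--> {q0, q1, q2, q3, q4}  [new]
{q0, q3} --b--> {q0, q2, q3}  [new]
{q0, q3} --c--> {q0, q1, q2, q3, q4}  [seen]
{q0, q1, q2, q3, q4} --a--> {q0, q1, q2, q3, q4}  [seen]
{q0, q1, q2, q3, q4} --b--> {q0, q1, q2, q3, q4}  [seen]
{q0, q1, q2, q3, q4} --c--> {q0, q1, q2, q3, q4}  [seen]
{q0, q2, q3} --a--> {q0, q1, q2, q3, q4}  [seen]
{q0, q2, q3} --b--> {q0, q1, q2, q3, q4}  [seen]
{q0, q2, q3} --c--> {q0, q1, q2, q3, q4}  [seen]
Reachable DFA states: {q0, q3}, {q0, q1, q2, q3, q4}, {q0, q2, q3}.
Accepting DFA states (contain an NFA accepting state): {q0, q3}, {q0, q1, q2, q3, q4}, {q0, q2, q3}.

3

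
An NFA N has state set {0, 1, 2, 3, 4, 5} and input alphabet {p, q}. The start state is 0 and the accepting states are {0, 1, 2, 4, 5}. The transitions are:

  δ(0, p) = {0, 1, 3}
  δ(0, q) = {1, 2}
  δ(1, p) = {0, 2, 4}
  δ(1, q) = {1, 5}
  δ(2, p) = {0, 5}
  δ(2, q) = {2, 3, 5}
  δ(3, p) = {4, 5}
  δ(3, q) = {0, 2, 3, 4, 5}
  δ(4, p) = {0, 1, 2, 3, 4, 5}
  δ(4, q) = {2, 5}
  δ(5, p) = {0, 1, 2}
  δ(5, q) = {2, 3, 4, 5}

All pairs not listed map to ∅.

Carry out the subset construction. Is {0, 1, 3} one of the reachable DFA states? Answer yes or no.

yes

Start state of the DFA: {0}.
{0} --p--> {0, 1, 3}  [new]
{0} --q--> {1, 2}  [new]
{0, 1, 3} --p--> {0, 1, 2, 3, 4, 5}  [new]
{0, 1, 3} --q--> {0, 1, 2, 3, 4, 5}  [seen]
{1, 2} --p--> {0, 2, 4, 5}  [new]
{1, 2} --q--> {1, 2, 3, 5}  [new]
{0, 1, 2, 3, 4, 5} --p--> {0, 1, 2, 3, 4, 5}  [seen]
{0, 1, 2, 3, 4, 5} --q--> {0, 1, 2, 3, 4, 5}  [seen]
{0, 2, 4, 5} --p--> {0, 1, 2, 3, 4, 5}  [seen]
{0, 2, 4, 5} --q--> {1, 2, 3, 4, 5}  [new]
{1, 2, 3, 5} --p--> {0, 1, 2, 4, 5}  [new]
{1, 2, 3, 5} --q--> {0, 1, 2, 3, 4, 5}  [seen]
{1, 2, 3, 4, 5} --p--> {0, 1, 2, 3, 4, 5}  [seen]
{1, 2, 3, 4, 5} --q--> {0, 1, 2, 3, 4, 5}  [seen]
{0, 1, 2, 4, 5} --p--> {0, 1, 2, 3, 4, 5}  [seen]
{0, 1, 2, 4, 5} --q--> {1, 2, 3, 4, 5}  [seen]
Reachable DFA states: {0}, {0, 1, 3}, {1, 2}, {0, 1, 2, 3, 4, 5}, {0, 2, 4, 5}, {1, 2, 3, 5}, {1, 2, 3, 4, 5}, {0, 1, 2, 4, 5}.
{0, 1, 3} is among them.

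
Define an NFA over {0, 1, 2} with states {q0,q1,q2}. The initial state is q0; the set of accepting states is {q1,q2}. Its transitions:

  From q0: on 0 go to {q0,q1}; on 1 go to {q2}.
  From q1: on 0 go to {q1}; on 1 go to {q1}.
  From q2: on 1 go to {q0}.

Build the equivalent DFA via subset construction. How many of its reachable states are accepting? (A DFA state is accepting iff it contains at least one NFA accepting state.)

Start state of the DFA: {q0}.
{q0} --0--> {q0,q1}  [new]
{q0} --1--> {q2}  [new]
{q0} --2--> ∅  [new]
{q0,q1} --0--> {q0,q1}  [seen]
{q0,q1} --1--> {q1,q2}  [new]
{q0,q1} --2--> ∅  [seen]
{q2} --0--> ∅  [seen]
{q2} --1--> {q0}  [seen]
{q2} --2--> ∅  [seen]
∅ --0--> ∅  [seen]
∅ --1--> ∅  [seen]
∅ --2--> ∅  [seen]
{q1,q2} --0--> {q1}  [new]
{q1,q2} --1--> {q0,q1}  [seen]
{q1,q2} --2--> ∅  [seen]
{q1} --0--> {q1}  [seen]
{q1} --1--> {q1}  [seen]
{q1} --2--> ∅  [seen]
Reachable DFA states: {q0}, {q0,q1}, {q2}, ∅, {q1,q2}, {q1}.
Accepting DFA states (contain an NFA accepting state): {q0,q1}, {q2}, {q1,q2}, {q1}.

4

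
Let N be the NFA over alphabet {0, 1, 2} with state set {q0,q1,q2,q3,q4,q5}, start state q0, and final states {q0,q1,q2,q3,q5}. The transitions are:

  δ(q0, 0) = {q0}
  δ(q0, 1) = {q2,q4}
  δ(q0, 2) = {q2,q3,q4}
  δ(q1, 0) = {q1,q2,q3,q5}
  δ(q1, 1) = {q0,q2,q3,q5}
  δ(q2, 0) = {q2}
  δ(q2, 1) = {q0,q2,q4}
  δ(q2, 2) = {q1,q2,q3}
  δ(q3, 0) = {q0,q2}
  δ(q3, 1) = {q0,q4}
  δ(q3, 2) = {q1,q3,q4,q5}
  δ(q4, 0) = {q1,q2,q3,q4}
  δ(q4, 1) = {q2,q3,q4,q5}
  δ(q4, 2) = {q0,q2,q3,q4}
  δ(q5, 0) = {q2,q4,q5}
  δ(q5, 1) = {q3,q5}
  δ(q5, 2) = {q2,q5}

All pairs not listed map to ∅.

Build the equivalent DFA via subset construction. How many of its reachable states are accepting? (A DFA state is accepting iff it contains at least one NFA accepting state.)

7

Start state of the DFA: {q0}.
{q0} --0--> {q0}  [seen]
{q0} --1--> {q2,q4}  [new]
{q0} --2--> {q2,q3,q4}  [new]
{q2,q4} --0--> {q1,q2,q3,q4}  [new]
{q2,q4} --1--> {q0,q2,q3,q4,q5}  [new]
{q2,q4} --2--> {q0,q1,q2,q3,q4}  [new]
{q2,q3,q4} --0--> {q0,q1,q2,q3,q4}  [seen]
{q2,q3,q4} --1--> {q0,q2,q3,q4,q5}  [seen]
{q2,q3,q4} --2--> {q0,q1,q2,q3,q4,q5}  [new]
{q1,q2,q3,q4} --0--> {q0,q1,q2,q3,q4,q5}  [seen]
{q1,q2,q3,q4} --1--> {q0,q2,q3,q4,q5}  [seen]
{q1,q2,q3,q4} --2--> {q0,q1,q2,q3,q4,q5}  [seen]
{q0,q2,q3,q4,q5} --0--> {q0,q1,q2,q3,q4,q5}  [seen]
{q0,q2,q3,q4,q5} --1--> {q0,q2,q3,q4,q5}  [seen]
{q0,q2,q3,q4,q5} --2--> {q0,q1,q2,q3,q4,q5}  [seen]
{q0,q1,q2,q3,q4} --0--> {q0,q1,q2,q3,q4,q5}  [seen]
{q0,q1,q2,q3,q4} --1--> {q0,q2,q3,q4,q5}  [seen]
{q0,q1,q2,q3,q4} --2--> {q0,q1,q2,q3,q4,q5}  [seen]
{q0,q1,q2,q3,q4,q5} --0--> {q0,q1,q2,q3,q4,q5}  [seen]
{q0,q1,q2,q3,q4,q5} --1--> {q0,q2,q3,q4,q5}  [seen]
{q0,q1,q2,q3,q4,q5} --2--> {q0,q1,q2,q3,q4,q5}  [seen]
Reachable DFA states: {q0}, {q2,q4}, {q2,q3,q4}, {q1,q2,q3,q4}, {q0,q2,q3,q4,q5}, {q0,q1,q2,q3,q4}, {q0,q1,q2,q3,q4,q5}.
Accepting DFA states (contain an NFA accepting state): {q0}, {q2,q4}, {q2,q3,q4}, {q1,q2,q3,q4}, {q0,q2,q3,q4,q5}, {q0,q1,q2,q3,q4}, {q0,q1,q2,q3,q4,q5}.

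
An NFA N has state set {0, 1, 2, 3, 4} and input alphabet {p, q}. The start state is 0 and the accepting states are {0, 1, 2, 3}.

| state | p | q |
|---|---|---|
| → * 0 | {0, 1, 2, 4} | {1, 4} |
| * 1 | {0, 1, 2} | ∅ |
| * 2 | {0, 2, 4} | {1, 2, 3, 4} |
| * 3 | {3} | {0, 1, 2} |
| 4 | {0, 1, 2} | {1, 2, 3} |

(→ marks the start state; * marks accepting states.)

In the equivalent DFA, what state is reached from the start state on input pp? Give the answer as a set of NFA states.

{0, 1, 2, 4}

Start: {0}.
δ(0,p) = {0, 1, 2, 4}.
Union: {0, 1, 2, 4}.
After p: {0, 1, 2, 4}.
δ(0,p) = {0, 1, 2, 4}; δ(1,p) = {0, 1, 2}; δ(2,p) = {0, 2, 4}; δ(4,p) = {0, 1, 2}.
Union: {0, 1, 2, 4}.
After p: {0, 1, 2, 4}.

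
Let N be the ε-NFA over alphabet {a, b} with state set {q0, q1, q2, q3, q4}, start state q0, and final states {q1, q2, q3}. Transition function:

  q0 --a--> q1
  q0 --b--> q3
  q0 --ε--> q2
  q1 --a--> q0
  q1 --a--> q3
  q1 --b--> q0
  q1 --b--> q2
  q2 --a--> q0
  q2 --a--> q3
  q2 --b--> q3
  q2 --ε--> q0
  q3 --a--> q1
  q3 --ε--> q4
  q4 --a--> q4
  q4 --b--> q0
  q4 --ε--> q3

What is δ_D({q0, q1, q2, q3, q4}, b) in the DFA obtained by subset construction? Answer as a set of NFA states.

δ(q0,b) = {q3}; δ(q1,b) = {q0, q2}; δ(q2,b) = {q3}; δ(q3,b) = ∅; δ(q4,b) = {q0}.
Union: {q0, q2, q3}.
ε-closure gives {q0, q2, q3, q4}.

{q0, q2, q3, q4}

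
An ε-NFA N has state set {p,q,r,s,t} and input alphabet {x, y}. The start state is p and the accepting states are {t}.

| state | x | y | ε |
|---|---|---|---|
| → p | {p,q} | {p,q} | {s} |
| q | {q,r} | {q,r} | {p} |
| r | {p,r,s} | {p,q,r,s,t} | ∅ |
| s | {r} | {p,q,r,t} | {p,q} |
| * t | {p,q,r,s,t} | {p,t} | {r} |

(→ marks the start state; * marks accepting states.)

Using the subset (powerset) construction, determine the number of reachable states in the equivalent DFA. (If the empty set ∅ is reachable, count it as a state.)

Start state of the DFA: {p,q,s} (ε-closure of the NFA start).
{p,q,s} --x--> {p,q,r,s}  [new]
{p,q,s} --y--> {p,q,r,s,t}  [new]
{p,q,r,s} --x--> {p,q,r,s}  [seen]
{p,q,r,s} --y--> {p,q,r,s,t}  [seen]
{p,q,r,s,t} --x--> {p,q,r,s,t}  [seen]
{p,q,r,s,t} --y--> {p,q,r,s,t}  [seen]
Reachable DFA states: {p,q,s}, {p,q,r,s}, {p,q,r,s,t}.

3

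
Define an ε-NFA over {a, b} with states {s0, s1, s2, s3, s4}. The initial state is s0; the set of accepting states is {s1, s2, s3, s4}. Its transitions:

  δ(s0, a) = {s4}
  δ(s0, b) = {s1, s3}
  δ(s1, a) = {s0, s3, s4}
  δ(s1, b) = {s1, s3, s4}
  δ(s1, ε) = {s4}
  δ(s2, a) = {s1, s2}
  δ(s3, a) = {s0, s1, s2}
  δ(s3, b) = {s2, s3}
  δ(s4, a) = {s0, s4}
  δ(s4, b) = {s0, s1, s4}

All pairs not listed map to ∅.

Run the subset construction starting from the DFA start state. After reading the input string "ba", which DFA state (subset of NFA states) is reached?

{s0, s1, s2, s3, s4}

Start: {s0}.
δ(s0,b) = {s1, s3}.
Union: {s1, s3}.
ε-closure gives {s1, s3, s4}.
After b: {s1, s3, s4}.
δ(s1,a) = {s0, s3, s4}; δ(s3,a) = {s0, s1, s2}; δ(s4,a) = {s0, s4}.
Union: {s0, s1, s2, s3, s4}.
After a: {s0, s1, s2, s3, s4}.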